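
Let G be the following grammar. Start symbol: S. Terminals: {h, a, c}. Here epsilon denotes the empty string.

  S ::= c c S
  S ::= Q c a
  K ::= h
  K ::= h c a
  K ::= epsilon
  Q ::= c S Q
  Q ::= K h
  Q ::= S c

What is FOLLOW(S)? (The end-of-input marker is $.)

FIRST(K): from K::=h we get {h}; from K::=h c a we get {h}; from K::=epsilon we get {epsilon}. So FIRST(K) = {epsilon, h}.
FIRST(S): from S::=c c S we get {c}; from S::=Q c a we get {c, h}. So FIRST(S) = {c, h}.
FIRST(Q): from Q::=c S Q we get {c}; from Q::=K h we get {h}; from Q::=S c we get {c, h}. So FIRST(Q) = {c, h}.
FOLLOW(S) includes $ since S is the start symbol.
FOLLOW(S): in S::=c c S, the suffix after S is empty (adds nothing new); in Q::=c S Q, S is followed by Q with FIRST {c, h}; in Q::=S c, S is followed by c with FIRST {c}. Thus FOLLOW(S) = {$, c, h}.
FOLLOW(K): in Q::=K h, K is followed by h with FIRST {h}. Thus FOLLOW(K) = {h}.
FOLLOW(Q): in S::=Q c a, Q is followed by c a with FIRST {c}; in Q::=c S Q, the suffix after Q is empty (adds nothing new). Thus FOLLOW(Q) = {c}.

{$, c, h}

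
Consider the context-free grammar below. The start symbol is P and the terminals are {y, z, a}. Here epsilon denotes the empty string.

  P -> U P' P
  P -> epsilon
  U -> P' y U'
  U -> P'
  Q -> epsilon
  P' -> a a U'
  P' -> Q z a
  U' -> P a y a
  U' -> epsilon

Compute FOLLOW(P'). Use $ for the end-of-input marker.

{$, a, y, z}

FIRST(Q) = {epsilon}
FIRST(P') = {a, z}  (via Q z a)
FIRST(U) = {a, z}  (via P' y U', P')
FIRST(P) = {epsilon, a, z}  (via U P' P)
FIRST(U') = {epsilon, a, z}  (via P a y a)
FOLLOW(P) includes $ since P is the start symbol.
FOLLOW(P): in P->U P' P, the suffix after P is empty (adds nothing new); in U'->P a y a, P is followed by a y a with FIRST {a}. Thus FOLLOW(P) = {$, a}.
FOLLOW(U): in P->U P' P, U is followed by P' P with FIRST {a, z}. Thus FOLLOW(U) = {a, z}.
FOLLOW(Q): in P'->Q z a, Q is followed by z a with FIRST {z}. Thus FOLLOW(Q) = {z}.
FOLLOW(P'): in P->U P' P, P' is followed by P with FIRST {epsilon, a, z}; in P->U P' P, the suffix after P' is nullable, so FOLLOW(P') ⊇ FOLLOW(P) = {$, a}; in U->P' y U', P' is followed by y U' with FIRST {y}; in U->P', the suffix after P' is empty, so FOLLOW(P') ⊇ FOLLOW(U) = {a, z}. Thus FOLLOW(P') = {$, a, y, z}.
FOLLOW(U'): in U->P' y U', the suffix after U' is empty, so FOLLOW(U') ⊇ FOLLOW(U) = {a, z}; in P'->a a U', the suffix after U' is empty, so FOLLOW(U') ⊇ FOLLOW(P') = {$, a, y, z}. Thus FOLLOW(U') = {$, a, y, z}.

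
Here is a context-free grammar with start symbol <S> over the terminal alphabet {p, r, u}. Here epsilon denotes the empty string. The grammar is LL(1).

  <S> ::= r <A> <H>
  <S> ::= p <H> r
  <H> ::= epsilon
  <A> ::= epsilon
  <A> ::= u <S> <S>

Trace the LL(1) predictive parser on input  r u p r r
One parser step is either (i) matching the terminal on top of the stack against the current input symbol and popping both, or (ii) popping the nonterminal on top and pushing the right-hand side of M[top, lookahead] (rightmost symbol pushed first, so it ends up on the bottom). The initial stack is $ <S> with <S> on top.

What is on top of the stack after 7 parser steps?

r

     Stack              Input        Action
  1  $ <S>              r u p r r $  expand <S> ::= r <A> <H>
  2  $ <H> <A> r        r u p r r $  match r
  3  $ <H> <A>          u p r r $    expand <A> ::= u <S> <S>
  4  $ <H> <S> <S> u    u p r r $    match u
  5  $ <H> <S> <S>      p r r $      expand <S> ::= p <H> r
  6  $ <H> <S> r <H> p  p r r $      match p
  7  $ <H> <S> r <H>    r r $        expand <H> ::= epsilon
Stack after step 7: $ <H> <S> r (top = r).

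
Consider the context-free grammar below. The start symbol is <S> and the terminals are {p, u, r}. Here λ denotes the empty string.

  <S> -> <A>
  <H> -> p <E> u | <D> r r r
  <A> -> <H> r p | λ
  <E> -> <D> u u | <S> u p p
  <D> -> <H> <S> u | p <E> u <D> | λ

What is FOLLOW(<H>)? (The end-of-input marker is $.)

FIRST(<S>) = {λ, p, r}  (via <A>)
FIRST(<H>) = {p, r}  (via <D> r r r)
FIRST(<A>) = {λ, p, r}  (via <H> r p)
FIRST(<D>) = {λ, p, r}  (via <H> <S> u)
FIRST(<E>) = {p, r, u}  (via <D> u u, <S> u p p)
FOLLOW(<S>) includes $ since <S> is the start symbol.
FOLLOW(<S>): in <E>-><S> u p p, <S> is followed by u p p with FIRST {u}; in <D>-><H> <S> u, <S> is followed by u with FIRST {u}. Thus FOLLOW(<S>) = {$, u}.
FOLLOW(<H>): in <A>-><H> r p, <H> is followed by r p with FIRST {r}; in <D>-><H> <S> u, <H> is followed by <S> u with FIRST {p, r, u}. Thus FOLLOW(<H>) = {p, r, u}.
FOLLOW(<A>): in <S>-><A>, the suffix after <A> is empty, so FOLLOW(<A>) ⊇ FOLLOW(<S>) = {$, u}. Thus FOLLOW(<A>) = {$, u}.
FOLLOW(<E>): in <H>->p <E> u, <E> is followed by u with FIRST {u}; in <D>->p <E> u <D>, <E> is followed by u <D> with FIRST {u}. Thus FOLLOW(<E>) = {u}.
FOLLOW(<D>): in <H>-><D> r r r, <D> is followed by r r r with FIRST {r}; in <E>-><D> u u, <D> is followed by u u with FIRST {u}; in <D>->p <E> u <D>, the suffix after <D> is empty (adds nothing new). Thus FOLLOW(<D>) = {r, u}.

{p, r, u}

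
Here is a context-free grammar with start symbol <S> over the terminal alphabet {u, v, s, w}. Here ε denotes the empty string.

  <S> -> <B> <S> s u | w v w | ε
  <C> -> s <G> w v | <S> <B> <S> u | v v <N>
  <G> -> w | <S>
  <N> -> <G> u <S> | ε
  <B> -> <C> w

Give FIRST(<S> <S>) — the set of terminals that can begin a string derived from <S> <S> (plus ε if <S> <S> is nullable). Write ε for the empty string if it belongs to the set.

{ε, s, v, w}

FIRST(<S>) = {ε, s, v, w}  (via <B> <S> s u)
FIRST(<G>) = {ε, s, v, w}  (via <S>)
FIRST(<N>) = {ε, s, u, v, w}  (via <G> u <S>)
FIRST(<C>) = {s, v, w}  (via <S> <B> <S> u)
FIRST(<B>) = {s, v, w}  (via <C> w)
FIRST(<S> <S>): take FIRST of each symbol in turn, carrying on past any symbol whose FIRST contains ε; result {ε, s, v, w}.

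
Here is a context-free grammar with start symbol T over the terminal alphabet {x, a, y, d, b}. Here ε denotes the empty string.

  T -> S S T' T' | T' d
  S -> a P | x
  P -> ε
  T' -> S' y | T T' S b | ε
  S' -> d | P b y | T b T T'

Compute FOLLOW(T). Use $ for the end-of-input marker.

{$, a, b, d, x, y}

FIRST(S) = {a, x}
FIRST(P) = {ε}
FIRST(T) = {a, b, d, x}  (via S S T' T', T' d)
FIRST(S') = {a, b, d, x}  (via P b y, T b T T')
FIRST(T') = {ε, a, b, d, x}  (via S' y, T T' S b)
FOLLOW(T) includes $ since T is the start symbol.
FOLLOW(S'): in T'->S' y, S' is followed by y with FIRST {y}. Thus FOLLOW(S') = {y}.
FOLLOW(T): in T'->T T' S b, T is followed by T' S b with FIRST {a, b, d, x}; in S'->T b T T' (occurrence 1), T is followed by b T T' with FIRST {b}; in S'->T b T T' (occurrence 2), T is followed by T' with FIRST {ε, a, b, d, x}; in S'->T b T T' (occurrence 2), the suffix after T is nullable, so FOLLOW(T) ⊇ FOLLOW(S') = {y}. Thus FOLLOW(T) = {$, a, b, d, x, y}.
FOLLOW(S): in T->S S T' T' (occurrence 1), S is followed by S T' T' with FIRST {a, x}; in T->S S T' T' (occurrence 2), S is followed by T' T' with FIRST {ε, a, b, d, x}; in T->S S T' T' (occurrence 2), the suffix after S is nullable, so FOLLOW(S) ⊇ FOLLOW(T) = {$, a, b, d, x, y}; in T'->T T' S b, S is followed by b with FIRST {b}. Thus FOLLOW(S) = {$, a, b, d, x, y}.
FOLLOW(P): in S->a P, the suffix after P is empty, so FOLLOW(P) ⊇ FOLLOW(S) = {$, a, b, d, x, y}; in S'->P b y, P is followed by b y with FIRST {b}. Thus FOLLOW(P) = {$, a, b, d, x, y}.
FOLLOW(T'): in T->S S T' T' (occurrence 1), T' is followed by T' with FIRST {ε, a, b, d, x}; in T->S S T' T' (occurrence 1), the suffix after T' is nullable, so FOLLOW(T') ⊇ FOLLOW(T) = {$, a, b, d, x, y}; in T->S S T' T' (occurrence 2), the suffix after T' is empty, so FOLLOW(T') ⊇ FOLLOW(T) = {$, a, b, d, x, y}; in T->T' d, T' is followed by d with FIRST {d}; in T'->T T' S b, T' is followed by S b with FIRST {a, x}; in S'->T b T T', the suffix after T' is empty, so FOLLOW(T') ⊇ FOLLOW(S') = {y}. Thus FOLLOW(T') = {$, a, b, d, x, y}.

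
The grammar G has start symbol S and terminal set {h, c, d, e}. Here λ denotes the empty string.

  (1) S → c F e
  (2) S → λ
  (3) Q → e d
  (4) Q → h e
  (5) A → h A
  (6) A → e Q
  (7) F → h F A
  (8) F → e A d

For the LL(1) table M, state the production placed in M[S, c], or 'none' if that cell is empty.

FIRST(S): from S→c F e we get {c}; from S→λ we get {λ}. So FIRST(S) = {λ, c}.
FIRST(Q): from Q→e d we get {e}; from Q→h e we get {h}. So FIRST(Q) = {e, h}.
FIRST(A): from A→h A we get {h}; from A→e Q we get {e}. So FIRST(A) = {e, h}.
FIRST(F): from F→h F A we get {h}; from F→e A d we get {e}. So FIRST(F) = {e, h}.
FOLLOW(S) includes $ since S is the start symbol.
FOLLOW(S): S appears on no right-hand side. Thus FOLLOW(S) = {$}.
For S → c F e: FIRST(c F e) = {c}, so it goes in M[S, t] for t ∈ {c}.
For S → λ: FIRST(λ) = {λ}, so it goes in M[S, t] for t ∈ {}; since λ ∈ FIRST, also for every t ∈ FOLLOW(S) = {$}.

S → c F e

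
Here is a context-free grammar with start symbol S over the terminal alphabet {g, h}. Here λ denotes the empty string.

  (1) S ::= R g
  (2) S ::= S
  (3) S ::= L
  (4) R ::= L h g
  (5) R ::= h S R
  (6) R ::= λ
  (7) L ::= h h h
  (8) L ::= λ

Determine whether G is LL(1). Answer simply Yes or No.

No

FIRST(S) = {λ, g, h}
FIRST(R) = {λ, h}
FIRST(L) = {λ, h}
FOLLOW(S) = {$, g, h}
FOLLOW(R) = {g}
FOLLOW(L) = {$, g, h}
Cell M[L, h] receives both L ::= h h h and L ::= λ — the grammar is not LL(1).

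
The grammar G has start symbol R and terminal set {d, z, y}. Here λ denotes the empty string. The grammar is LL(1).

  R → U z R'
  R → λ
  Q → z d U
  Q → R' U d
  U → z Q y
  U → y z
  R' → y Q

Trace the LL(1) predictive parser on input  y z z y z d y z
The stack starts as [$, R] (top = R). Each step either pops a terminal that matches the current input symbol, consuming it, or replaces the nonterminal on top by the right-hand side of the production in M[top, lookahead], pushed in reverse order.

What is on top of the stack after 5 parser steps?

R'

     Stack       Input              Action
  1  $ R         y z z y z d y z $  expand R → U z R'
  2  $ R' z U    y z z y z d y z $  expand U → y z
  3  $ R' z z y  y z z y z d y z $  match y
  4  $ R' z z    z z y z d y z $    match z
  5  $ R' z      z y z d y z $      match z
Stack after step 5: $ R' (top = R').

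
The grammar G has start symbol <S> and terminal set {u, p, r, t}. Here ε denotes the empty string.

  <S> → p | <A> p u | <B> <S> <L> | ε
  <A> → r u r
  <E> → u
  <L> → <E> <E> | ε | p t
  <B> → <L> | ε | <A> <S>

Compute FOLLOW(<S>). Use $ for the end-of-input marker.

{$, p, r, u}

FIRST(<A>): from <A>→r u r we get {r}. So FIRST(<A>) = {r}.
FIRST(<E>): from <E>→u we get {u}. So FIRST(<E>) = {u}.
FIRST(<L>): from <L>→<E> <E> we get {u}; from <L>→ε we get {ε}; from <L>→p t we get {p}. So FIRST(<L>) = {ε, p, u}.
FIRST(<B>): from <B>→<L> we get {ε, p, u}; from <B>→ε we get {ε}; from <B>→<A> <S> we get {r}. So FIRST(<B>) = {ε, p, r, u}.
FIRST(<S>): from <S>→p we get {p}; from <S>→<A> p u we get {r}; from <S>→<B> <S> <L> we get {ε, p, r, u}; from <S>→ε we get {ε}. So FIRST(<S>) = {ε, p, r, u}.
FOLLOW(<S>) includes $ since <S> is the start symbol.
FOLLOW(<S>): in <S>→<B> <S> <L>, <S> is followed by <L> with FIRST {ε, p, u}; in <S>→<B> <S> <L>, the suffix after <S> is nullable (adds nothing new); in <B>→<A> <S>, the suffix after <S> is empty, so FOLLOW(<S>) ⊇ FOLLOW(<B>) = {$, p, r, u}. Thus FOLLOW(<S>) = {$, p, r, u}.
FOLLOW(<B>): in <S>→<B> <S> <L>, <B> is followed by <S> <L> with FIRST {ε, p, r, u}; in <S>→<B> <S> <L>, the suffix after <B> is nullable, so FOLLOW(<B>) ⊇ FOLLOW(<S>) = {$, p, r, u}. Thus FOLLOW(<B>) = {$, p, r, u}.
FOLLOW(<A>): in <S>→<A> p u, <A> is followed by p u with FIRST {p}; in <B>→<A> <S>, <A> is followed by <S> with FIRST {ε, p, r, u}; in <B>→<A> <S>, the suffix after <A> is nullable, so FOLLOW(<A>) ⊇ FOLLOW(<B>) = {$, p, r, u}. Thus FOLLOW(<A>) = {$, p, r, u}.
FOLLOW(<L>): in <S>→<B> <S> <L>, the suffix after <L> is empty, so FOLLOW(<L>) ⊇ FOLLOW(<S>) = {$, p, r, u}; in <B>→<L>, the suffix after <L> is empty, so FOLLOW(<L>) ⊇ FOLLOW(<B>) = {$, p, r, u}. Thus FOLLOW(<L>) = {$, p, r, u}.
FOLLOW(<E>): in <L>→<E> <E> (occurrence 1), <E> is followed by <E> with FIRST {u}; in <L>→<E> <E> (occurrence 2), the suffix after <E> is empty, so FOLLOW(<E>) ⊇ FOLLOW(<L>) = {$, p, r, u}. Thus FOLLOW(<E>) = {$, p, r, u}.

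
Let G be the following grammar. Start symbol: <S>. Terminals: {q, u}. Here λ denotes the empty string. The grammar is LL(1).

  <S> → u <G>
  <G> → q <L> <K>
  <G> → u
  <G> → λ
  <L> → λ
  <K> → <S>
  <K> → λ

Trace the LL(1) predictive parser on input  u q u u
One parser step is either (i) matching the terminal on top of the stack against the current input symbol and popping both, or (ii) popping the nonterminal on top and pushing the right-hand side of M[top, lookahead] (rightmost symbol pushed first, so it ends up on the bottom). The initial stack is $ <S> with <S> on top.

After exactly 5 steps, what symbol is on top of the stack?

<K>

     Stack        Input      Action
  1  $ <S>        u q u u $  expand <S> → u <G>
  2  $ <G> u      u q u u $  match u
  3  $ <G>        q u u $    expand <G> → q <L> <K>
  4  $ <K> <L> q  q u u $    match q
  5  $ <K> <L>    u u $      expand <L> → λ
Stack after step 5: $ <K> (top = <K>).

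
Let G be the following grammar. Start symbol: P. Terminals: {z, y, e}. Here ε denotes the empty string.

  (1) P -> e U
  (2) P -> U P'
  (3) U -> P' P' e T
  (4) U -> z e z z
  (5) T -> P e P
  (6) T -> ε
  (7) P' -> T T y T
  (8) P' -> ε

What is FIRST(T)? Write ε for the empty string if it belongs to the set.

FIRST(P) = {e, y, z}  (via U P')
FIRST(T) = {ε, e, y, z}  (via P e P)
FIRST(P') = {ε, e, y, z}  (via T T y T)
FIRST(U) = {e, y, z}  (via P' P' e T)

{ε, e, y, z}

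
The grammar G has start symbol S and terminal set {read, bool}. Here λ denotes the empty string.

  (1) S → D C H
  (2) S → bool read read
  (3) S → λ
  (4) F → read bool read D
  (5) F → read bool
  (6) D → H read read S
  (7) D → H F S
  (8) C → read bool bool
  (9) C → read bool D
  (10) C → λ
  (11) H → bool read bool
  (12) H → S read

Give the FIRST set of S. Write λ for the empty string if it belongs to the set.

FIRST(F): from F→read bool read D we get {read}; from F→read bool we get {read}. So FIRST(F) = {read}.
FIRST(C): from C→read bool bool we get {read}; from C→read bool D we get {read}; from C→λ we get {λ}. So FIRST(C) = {λ, read}.
FIRST(S): from S→D C H we get {bool, read}; from S→bool read read we get {bool}; from S→λ we get {λ}. So FIRST(S) = {λ, bool, read}.
FIRST(H): from H→bool read bool we get {bool}; from H→S read we get {bool, read}. So FIRST(H) = {bool, read}.
FIRST(D): from D→H read read S we get {bool, read}; from D→H F S we get {bool, read}. So FIRST(D) = {bool, read}.

{λ, bool, read}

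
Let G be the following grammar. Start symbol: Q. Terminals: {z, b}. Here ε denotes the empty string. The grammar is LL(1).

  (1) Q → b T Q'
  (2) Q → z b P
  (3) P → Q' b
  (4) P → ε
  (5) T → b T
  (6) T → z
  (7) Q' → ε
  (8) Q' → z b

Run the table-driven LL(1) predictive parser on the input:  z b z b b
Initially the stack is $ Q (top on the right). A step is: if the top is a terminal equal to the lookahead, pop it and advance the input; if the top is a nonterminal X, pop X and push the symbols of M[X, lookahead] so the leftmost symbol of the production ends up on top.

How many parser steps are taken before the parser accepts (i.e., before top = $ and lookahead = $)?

step 1: stack=$ Q  input=z b z b b $  — expand Q → z b P
step 2: stack=$ P b z  input=z b z b b $  — match z
step 3: stack=$ P b  input=b z b b $  — match b
step 4: stack=$ P  input=z b b $  — expand P → Q' b
step 5: stack=$ b Q'  input=z b b $  — expand Q' → z b
step 6: stack=$ b b z  input=z b b $  — match z
step 7: stack=$ b b  input=b b $  — match b
step 8: stack=$ b  input=b $  — match b
Accept reached after 8 steps.

8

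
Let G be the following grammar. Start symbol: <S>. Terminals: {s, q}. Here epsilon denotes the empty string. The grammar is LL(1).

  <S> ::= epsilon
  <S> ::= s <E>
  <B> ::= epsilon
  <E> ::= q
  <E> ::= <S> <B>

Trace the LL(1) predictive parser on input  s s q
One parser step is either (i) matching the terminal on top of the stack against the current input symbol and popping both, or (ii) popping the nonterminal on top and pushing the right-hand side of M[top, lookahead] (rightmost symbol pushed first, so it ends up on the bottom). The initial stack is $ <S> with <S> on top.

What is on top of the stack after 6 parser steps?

step 1: stack=$ <S>  input=s s q $  — expand <S> ::= s <E>
step 2: stack=$ <E> s  input=s s q $  — match s
step 3: stack=$ <E>  input=s q $  — expand <E> ::= <S> <B>
step 4: stack=$ <B> <S>  input=s q $  — expand <S> ::= s <E>
step 5: stack=$ <B> <E> s  input=s q $  — match s
step 6: stack=$ <B> <E>  input=q $  — expand <E> ::= q
Stack after step 6: $ <B> q (top = q).

q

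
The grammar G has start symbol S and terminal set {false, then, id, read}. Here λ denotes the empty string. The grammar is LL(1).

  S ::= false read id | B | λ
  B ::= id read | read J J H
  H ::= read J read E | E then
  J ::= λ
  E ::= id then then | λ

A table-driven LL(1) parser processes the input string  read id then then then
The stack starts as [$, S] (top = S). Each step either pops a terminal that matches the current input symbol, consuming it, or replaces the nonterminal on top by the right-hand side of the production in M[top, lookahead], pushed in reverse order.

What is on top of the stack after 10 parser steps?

      Stack                Input                     Action
   1  $ S                  read id then then then $  expand S ::= B
   2  $ B                  read id then then then $  expand B ::= read J J H
   3  $ H J J read         read id then then then $  match read
   4  $ H J J              id then then then $       expand J ::= λ
   5  $ H J                id then then then $       expand J ::= λ
   6  $ H                  id then then then $       expand H ::= E then
   7  $ then E             id then then then $       expand E ::= id then then
   8  $ then then then id  id then then then $       match id
   9  $ then then then     then then then $          match then
  10  $ then then          then then $               match then
Stack after step 10: $ then (top = then).

then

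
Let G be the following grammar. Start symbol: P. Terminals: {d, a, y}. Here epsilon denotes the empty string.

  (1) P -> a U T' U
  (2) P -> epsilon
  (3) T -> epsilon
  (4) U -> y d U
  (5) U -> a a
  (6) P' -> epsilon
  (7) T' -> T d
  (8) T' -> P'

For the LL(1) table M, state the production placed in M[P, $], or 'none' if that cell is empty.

P -> epsilon

FIRST(P) = {epsilon, a}
FIRST(T) = {epsilon}
FIRST(U) = {a, y}
FIRST(P') = {epsilon}
FIRST(T') = {epsilon, d}  (via T d, P')
FOLLOW(P) includes $ since P is the start symbol.
FOLLOW(P): P appears on no right-hand side. Thus FOLLOW(P) = {$}.
For P -> a U T' U: FIRST(a U T' U) = {a}, so it goes in M[P, t] for t ∈ {a}.
For P -> epsilon: FIRST(epsilon) = {epsilon}, so it goes in M[P, t] for t ∈ {}; since epsilon ∈ FIRST, also for every t ∈ FOLLOW(P) = {$}.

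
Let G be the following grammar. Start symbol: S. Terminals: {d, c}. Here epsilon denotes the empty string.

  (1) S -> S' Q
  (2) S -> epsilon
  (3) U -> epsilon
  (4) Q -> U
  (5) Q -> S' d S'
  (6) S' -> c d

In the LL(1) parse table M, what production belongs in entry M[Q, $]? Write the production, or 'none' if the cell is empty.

Q -> U

FIRST(U) = {epsilon}
FIRST(S') = {c}
FIRST(S) = {epsilon, c}  (via S' Q)
FIRST(Q) = {epsilon, c}  (via U, S' d S')
FOLLOW(S) includes $ since S is the start symbol.
FOLLOW(S): S appears on no right-hand side. Thus FOLLOW(S) = {$}.
FOLLOW(Q): in S->S' Q, the suffix after Q is empty, so FOLLOW(Q) ⊇ FOLLOW(S) = {$}. Thus FOLLOW(Q) = {$}.
For Q -> U: FIRST(U) = {epsilon}, so it goes in M[Q, t] for t ∈ {}; since epsilon ∈ FIRST, also for every t ∈ FOLLOW(Q) = {$}.
For Q -> S' d S': FIRST(S' d S') = {c}, so it goes in M[Q, t] for t ∈ {c}.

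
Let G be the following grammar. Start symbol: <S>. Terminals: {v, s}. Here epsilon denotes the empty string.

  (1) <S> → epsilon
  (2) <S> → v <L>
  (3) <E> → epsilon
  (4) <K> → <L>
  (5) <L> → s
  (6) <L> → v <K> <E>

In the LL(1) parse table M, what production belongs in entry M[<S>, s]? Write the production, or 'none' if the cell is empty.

none

FIRST(<S>): from <S>→epsilon we get {epsilon}; from <S>→v <L> we get {v}. So FIRST(<S>) = {epsilon, v}.
FIRST(<E>): from <E>→epsilon we get {epsilon}. So FIRST(<E>) = {epsilon}.
FIRST(<L>): from <L>→s we get {s}; from <L>→v <K> <E> we get {v}. So FIRST(<L>) = {s, v}.
FIRST(<K>): from <K>→<L> we get {s, v}. So FIRST(<K>) = {s, v}.
FOLLOW(<S>) includes $ since <S> is the start symbol.
FOLLOW(<S>): <S> appears on no right-hand side. Thus FOLLOW(<S>) = {$}.
For <S> → epsilon: FIRST(epsilon) = {epsilon}, so it goes in M[<S>, t] for t ∈ {}; since epsilon ∈ FIRST, also for every t ∈ FOLLOW(<S>) = {$}.
For <S> → v <L>: FIRST(v <L>) = {v}, so it goes in M[<S>, t] for t ∈ {v}.
None of these place a production in M[<S>, s].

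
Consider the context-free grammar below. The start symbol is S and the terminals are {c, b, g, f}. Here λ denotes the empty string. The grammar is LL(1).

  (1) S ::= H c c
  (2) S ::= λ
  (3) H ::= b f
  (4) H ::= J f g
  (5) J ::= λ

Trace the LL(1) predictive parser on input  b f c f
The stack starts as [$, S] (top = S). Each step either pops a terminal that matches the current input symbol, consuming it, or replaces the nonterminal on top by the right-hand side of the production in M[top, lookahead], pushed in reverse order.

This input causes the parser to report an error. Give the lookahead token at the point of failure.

f

     Stack      Input      Action
  1  $ S        b f c f $  expand S ::= H c c
  2  $ c c H    b f c f $  expand H ::= b f
  3  $ c c f b  b f c f $  match b
  4  $ c c f    f c f $    match f
  5  $ c c      c f $      match c
  6  $ c        f $        error: top is terminal c but lookahead is f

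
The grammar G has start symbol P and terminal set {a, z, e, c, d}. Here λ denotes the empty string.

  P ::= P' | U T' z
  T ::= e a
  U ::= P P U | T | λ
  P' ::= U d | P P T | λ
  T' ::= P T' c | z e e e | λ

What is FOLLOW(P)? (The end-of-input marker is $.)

{$, c, d, e, z}

FIRST(T): from T::=e a we get {e}. So FIRST(T) = {e}.
FIRST(P): from P::=P' we get {λ, c, d, e, z}; from P::=U T' z we get {c, d, e, z}. So FIRST(P) = {λ, c, d, e, z}.
FIRST(U): from U::=P P U we get {λ, c, d, e, z}; from U::=T we get {e}; from U::=λ we get {λ}. So FIRST(U) = {λ, c, d, e, z}.
FIRST(T'): from T'::=P T' c we get {c, d, e, z}; from T'::=z e e e we get {z}; from T'::=λ we get {λ}. So FIRST(T') = {λ, c, d, e, z}.
FIRST(P'): from P'::=U d we get {c, d, e, z}; from P'::=P P T we get {c, d, e, z}; from P'::=λ we get {λ}. So FIRST(P') = {λ, c, d, e, z}.
FOLLOW(P) includes $ since P is the start symbol.
FOLLOW(U): in P::=U T' z, U is followed by T' z with FIRST {c, d, e, z}; in U::=P P U, the suffix after U is empty (adds nothing new); in P'::=U d, U is followed by d with FIRST {d}. Thus FOLLOW(U) = {c, d, e, z}.
FOLLOW(P): in U::=P P U (occurrence 1), P is followed by P U with FIRST {λ, c, d, e, z}; in U::=P P U (occurrence 1), the suffix after P is nullable, so FOLLOW(P) ⊇ FOLLOW(U) = {c, d, e, z}; in U::=P P U (occurrence 2), P is followed by U with FIRST {λ, c, d, e, z}; in U::=P P U (occurrence 2), the suffix after P is nullable, so FOLLOW(P) ⊇ FOLLOW(U) = {c, d, e, z}; in P'::=P P T (occurrence 1), P is followed by P T with FIRST {c, d, e, z}; in P'::=P P T (occurrence 2), P is followed by T with FIRST {e}; in T'::=P T' c, P is followed by T' c with FIRST {c, d, e, z}. Thus FOLLOW(P) = {$, c, d, e, z}.
FOLLOW(P'): in P::=P', the suffix after P' is empty, so FOLLOW(P') ⊇ FOLLOW(P) = {$, c, d, e, z}. Thus FOLLOW(P') = {$, c, d, e, z}.
FOLLOW(T): in U::=T, the suffix after T is empty, so FOLLOW(T) ⊇ FOLLOW(U) = {c, d, e, z}; in P'::=P P T, the suffix after T is empty, so FOLLOW(T) ⊇ FOLLOW(P') = {$, c, d, e, z}. Thus FOLLOW(T) = {$, c, d, e, z}.
FOLLOW(T'): in P::=U T' z, T' is followed by z with FIRST {z}; in T'::=P T' c, T' is followed by c with FIRST {c}. Thus FOLLOW(T') = {c, z}.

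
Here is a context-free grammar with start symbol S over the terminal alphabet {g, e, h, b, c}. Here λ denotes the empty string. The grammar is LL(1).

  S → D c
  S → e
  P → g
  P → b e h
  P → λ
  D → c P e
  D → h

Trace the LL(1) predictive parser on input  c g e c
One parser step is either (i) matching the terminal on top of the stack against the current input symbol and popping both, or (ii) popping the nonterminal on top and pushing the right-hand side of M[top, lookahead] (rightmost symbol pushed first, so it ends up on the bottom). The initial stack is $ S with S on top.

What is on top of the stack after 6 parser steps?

c

step 1: stack=$ S  input=c g e c $  — expand S → D c
step 2: stack=$ c D  input=c g e c $  — expand D → c P e
step 3: stack=$ c e P c  input=c g e c $  — match c
step 4: stack=$ c e P  input=g e c $  — expand P → g
step 5: stack=$ c e g  input=g e c $  — match g
step 6: stack=$ c e  input=e c $  — match e
Stack after step 6: $ c (top = c).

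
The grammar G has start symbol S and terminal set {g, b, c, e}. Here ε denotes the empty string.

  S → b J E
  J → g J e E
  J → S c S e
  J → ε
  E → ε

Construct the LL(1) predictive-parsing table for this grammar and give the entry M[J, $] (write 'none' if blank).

FIRST(S): from S→b J E we get {b}. So FIRST(S) = {b}.
FIRST(E): from E→ε we get {ε}. So FIRST(E) = {ε}.
FIRST(J): from J→g J e E we get {g}; from J→S c S e we get {b}; from J→ε we get {ε}. So FIRST(J) = {ε, b, g}.
FOLLOW(S) includes $ since S is the start symbol.
FOLLOW(S): in J→S c S e (occurrence 1), S is followed by c S e with FIRST {c}; in J→S c S e (occurrence 2), S is followed by e with FIRST {e}. Thus FOLLOW(S) = {$, c, e}.
FOLLOW(J): in S→b J E, J is followed by E with FIRST {ε}; in S→b J E, the suffix after J is nullable, so FOLLOW(J) ⊇ FOLLOW(S) = {$, c, e}; in J→g J e E, J is followed by e E with FIRST {e}. Thus FOLLOW(J) = {$, c, e}.
For J → g J e E: FIRST(g J e E) = {g}, so it goes in M[J, t] for t ∈ {g}.
For J → S c S e: FIRST(S c S e) = {b}, so it goes in M[J, t] for t ∈ {b}.
For J → ε: FIRST(ε) = {ε}, so it goes in M[J, t] for t ∈ {}; since ε ∈ FIRST, also for every t ∈ FOLLOW(J) = {$, c, e}.

J → ε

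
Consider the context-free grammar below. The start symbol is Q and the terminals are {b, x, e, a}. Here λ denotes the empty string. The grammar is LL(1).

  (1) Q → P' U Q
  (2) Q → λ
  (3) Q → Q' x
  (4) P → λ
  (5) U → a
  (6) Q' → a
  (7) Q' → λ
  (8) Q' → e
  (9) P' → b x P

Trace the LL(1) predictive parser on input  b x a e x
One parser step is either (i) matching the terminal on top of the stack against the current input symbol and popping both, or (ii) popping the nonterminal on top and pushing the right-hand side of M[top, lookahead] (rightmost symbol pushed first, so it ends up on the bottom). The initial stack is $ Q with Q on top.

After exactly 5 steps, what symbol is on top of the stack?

U

step 1: stack=$ Q  input=b x a e x $  — expand Q → P' U Q
step 2: stack=$ Q U P'  input=b x a e x $  — expand P' → b x P
step 3: stack=$ Q U P x b  input=b x a e x $  — match b
step 4: stack=$ Q U P x  input=x a e x $  — match x
step 5: stack=$ Q U P  input=a e x $  — expand P → λ
Stack after step 5: $ Q U (top = U).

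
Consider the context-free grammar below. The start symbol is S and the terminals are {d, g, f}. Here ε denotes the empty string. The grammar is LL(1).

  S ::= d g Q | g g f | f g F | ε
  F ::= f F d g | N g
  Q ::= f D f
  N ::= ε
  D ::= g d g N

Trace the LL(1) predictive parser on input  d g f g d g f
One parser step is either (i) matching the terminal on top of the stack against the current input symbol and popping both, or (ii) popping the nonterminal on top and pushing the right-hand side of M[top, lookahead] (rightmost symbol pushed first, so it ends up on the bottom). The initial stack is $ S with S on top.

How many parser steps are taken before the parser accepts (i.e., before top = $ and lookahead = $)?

step 1: stack=$ S  input=d g f g d g f $  — expand S ::= d g Q
step 2: stack=$ Q g d  input=d g f g d g f $  — match d
step 3: stack=$ Q g  input=g f g d g f $  — match g
step 4: stack=$ Q  input=f g d g f $  — expand Q ::= f D f
step 5: stack=$ f D f  input=f g d g f $  — match f
step 6: stack=$ f D  input=g d g f $  — expand D ::= g d g N
step 7: stack=$ f N g d g  input=g d g f $  — match g
step 8: stack=$ f N g d  input=d g f $  — match d
step 9: stack=$ f N g  input=g f $  — match g
step 10: stack=$ f N  input=f $  — expand N ::= ε
step 11: stack=$ f  input=f $  — match f
Accept reached after 11 steps.

11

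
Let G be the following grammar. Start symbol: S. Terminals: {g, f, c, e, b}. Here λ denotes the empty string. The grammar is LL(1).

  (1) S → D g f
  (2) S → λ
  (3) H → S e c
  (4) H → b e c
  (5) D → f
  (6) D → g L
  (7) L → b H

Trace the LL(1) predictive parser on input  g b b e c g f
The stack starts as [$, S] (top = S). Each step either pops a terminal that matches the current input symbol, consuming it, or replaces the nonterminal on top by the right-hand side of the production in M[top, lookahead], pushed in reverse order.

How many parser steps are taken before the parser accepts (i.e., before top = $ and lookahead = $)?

step 1: stack=$ S  input=g b b e c g f $  — expand S → D g f
step 2: stack=$ f g D  input=g b b e c g f $  — expand D → g L
step 3: stack=$ f g L g  input=g b b e c g f $  — match g
step 4: stack=$ f g L  input=b b e c g f $  — expand L → b H
step 5: stack=$ f g H b  input=b b e c g f $  — match b
step 6: stack=$ f g H  input=b e c g f $  — expand H → b e c
step 7: stack=$ f g c e b  input=b e c g f $  — match b
step 8: stack=$ f g c e  input=e c g f $  — match e
step 9: stack=$ f g c  input=c g f $  — match c
step 10: stack=$ f g  input=g f $  — match g
step 11: stack=$ f  input=f $  — match f
Accept reached after 11 steps.

11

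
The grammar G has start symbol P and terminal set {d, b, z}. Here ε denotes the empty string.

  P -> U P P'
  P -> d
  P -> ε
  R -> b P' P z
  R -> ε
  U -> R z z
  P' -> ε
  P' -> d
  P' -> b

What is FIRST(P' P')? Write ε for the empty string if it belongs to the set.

FIRST(R): from R->b P' P z we get {b}; from R->ε we get {ε}. So FIRST(R) = {ε, b}.
FIRST(P'): from P'->ε we get {ε}; from P'->d we get {d}; from P'->b we get {b}. So FIRST(P') = {ε, b, d}.
FIRST(U): from U->R z z we get {b, z}. So FIRST(U) = {b, z}.
FIRST(P): from P->U P P' we get {b, z}; from P->d we get {d}; from P->ε we get {ε}. So FIRST(P) = {ε, b, d, z}.
FIRST(P' P'): take FIRST of each symbol in turn, carrying on past any symbol whose FIRST contains ε; result {ε, b, d}.

{ε, b, d}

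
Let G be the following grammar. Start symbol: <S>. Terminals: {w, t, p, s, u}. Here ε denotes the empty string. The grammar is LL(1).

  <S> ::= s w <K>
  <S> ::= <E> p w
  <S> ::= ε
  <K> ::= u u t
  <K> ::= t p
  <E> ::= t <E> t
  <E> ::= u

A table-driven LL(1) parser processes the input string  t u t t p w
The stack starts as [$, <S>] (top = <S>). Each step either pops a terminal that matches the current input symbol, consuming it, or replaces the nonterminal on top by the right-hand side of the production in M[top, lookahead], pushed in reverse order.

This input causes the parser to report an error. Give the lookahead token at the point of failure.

t

step 1: stack=$ <S>  input=t u t t p w $  — expand <S> ::= <E> p w
step 2: stack=$ w p <E>  input=t u t t p w $  — expand <E> ::= t <E> t
step 3: stack=$ w p t <E> t  input=t u t t p w $  — match t
step 4: stack=$ w p t <E>  input=u t t p w $  — expand <E> ::= u
step 5: stack=$ w p t u  input=u t t p w $  — match u
step 6: stack=$ w p t  input=t t p w $  — match t
step 7: stack=$ w p  input=t p w $  — error: top is terminal p but lookahead is t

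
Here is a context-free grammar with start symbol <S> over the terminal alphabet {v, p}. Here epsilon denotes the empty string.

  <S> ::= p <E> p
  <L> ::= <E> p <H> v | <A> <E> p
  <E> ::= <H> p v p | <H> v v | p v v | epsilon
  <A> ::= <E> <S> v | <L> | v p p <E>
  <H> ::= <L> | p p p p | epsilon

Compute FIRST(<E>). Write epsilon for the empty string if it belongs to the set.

FIRST(<S>): from <S>::=p <E> p we get {p}. So FIRST(<S>) = {p}.
FIRST(<L>): from <L>::=<E> p <H> v we get {p, v}; from <L>::=<A> <E> p we get {p, v}. So FIRST(<L>) = {p, v}.
FIRST(<H>): from <H>::=<L> we get {p, v}; from <H>::=p p p p we get {p}; from <H>::=epsilon we get {epsilon}. So FIRST(<H>) = {epsilon, p, v}.
FIRST(<E>): from <E>::=<H> p v p we get {p, v}; from <E>::=<H> v v we get {p, v}; from <E>::=p v v we get {p}; from <E>::=epsilon we get {epsilon}. So FIRST(<E>) = {epsilon, p, v}.
FIRST(<A>): from <A>::=<E> <S> v we get {p, v}; from <A>::=<L> we get {p, v}; from <A>::=v p p <E> we get {v}. So FIRST(<A>) = {p, v}.

{epsilon, p, v}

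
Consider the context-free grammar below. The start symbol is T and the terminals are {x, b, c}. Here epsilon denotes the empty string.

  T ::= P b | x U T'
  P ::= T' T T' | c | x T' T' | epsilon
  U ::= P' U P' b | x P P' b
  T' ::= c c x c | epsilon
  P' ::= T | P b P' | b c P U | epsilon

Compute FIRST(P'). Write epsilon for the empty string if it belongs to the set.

{epsilon, b, c, x}

FIRST(T'): from T'::=c c x c we get {c}; from T'::=epsilon we get {epsilon}. So FIRST(T') = {epsilon, c}.
FIRST(T): from T::=P b we get {b, c, x}; from T::=x U T' we get {x}. So FIRST(T) = {b, c, x}.
FIRST(P): from P::=T' T T' we get {b, c, x}; from P::=c we get {c}; from P::=x T' T' we get {x}; from P::=epsilon we get {epsilon}. So FIRST(P) = {epsilon, b, c, x}.
FIRST(P'): from P'::=T we get {b, c, x}; from P'::=P b P' we get {b, c, x}; from P'::=b c P U we get {b}; from P'::=epsilon we get {epsilon}. So FIRST(P') = {epsilon, b, c, x}.
FIRST(U): from U::=P' U P' b we get {b, c, x}; from U::=x P P' b we get {x}. So FIRST(U) = {b, c, x}.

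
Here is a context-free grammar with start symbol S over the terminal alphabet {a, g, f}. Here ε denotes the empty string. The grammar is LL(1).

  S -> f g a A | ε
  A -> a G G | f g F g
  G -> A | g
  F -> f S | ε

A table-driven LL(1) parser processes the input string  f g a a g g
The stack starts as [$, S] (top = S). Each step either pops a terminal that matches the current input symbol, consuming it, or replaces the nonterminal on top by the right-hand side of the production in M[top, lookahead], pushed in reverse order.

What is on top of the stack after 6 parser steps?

     Stack      Input          Action
  1  $ S        f g a a g g $  expand S -> f g a A
  2  $ A a g f  f g a a g g $  match f
  3  $ A a g    g a a g g $    match g
  4  $ A a      a a g g $      match a
  5  $ A        a g g $        expand A -> a G G
  6  $ G G a    a g g $        match a
Stack after step 6: $ G G (top = G).

G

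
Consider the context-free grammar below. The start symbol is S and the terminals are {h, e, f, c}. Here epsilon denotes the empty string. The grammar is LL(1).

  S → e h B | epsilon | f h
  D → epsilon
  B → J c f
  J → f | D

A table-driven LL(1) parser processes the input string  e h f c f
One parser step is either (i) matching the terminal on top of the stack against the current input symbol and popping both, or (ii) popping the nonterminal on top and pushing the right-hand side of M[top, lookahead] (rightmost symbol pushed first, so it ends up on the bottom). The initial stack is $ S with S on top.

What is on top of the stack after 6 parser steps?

step 1: stack=$ S  input=e h f c f $  — expand S → e h B
step 2: stack=$ B h e  input=e h f c f $  — match e
step 3: stack=$ B h  input=h f c f $  — match h
step 4: stack=$ B  input=f c f $  — expand B → J c f
step 5: stack=$ f c J  input=f c f $  — expand J → f
step 6: stack=$ f c f  input=f c f $  — match f
Stack after step 6: $ f c (top = c).

c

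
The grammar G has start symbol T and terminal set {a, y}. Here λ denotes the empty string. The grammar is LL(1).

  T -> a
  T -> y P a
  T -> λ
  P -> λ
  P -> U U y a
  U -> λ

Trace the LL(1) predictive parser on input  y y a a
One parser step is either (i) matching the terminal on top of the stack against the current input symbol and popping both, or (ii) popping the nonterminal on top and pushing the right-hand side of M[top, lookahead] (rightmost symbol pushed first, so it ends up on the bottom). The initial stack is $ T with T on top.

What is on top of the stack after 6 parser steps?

a

step 1: stack=$ T  input=y y a a $  — expand T -> y P a
step 2: stack=$ a P y  input=y y a a $  — match y
step 3: stack=$ a P  input=y a a $  — expand P -> U U y a
step 4: stack=$ a a y U U  input=y a a $  — expand U -> λ
step 5: stack=$ a a y U  input=y a a $  — expand U -> λ
step 6: stack=$ a a y  input=y a a $  — match y
Stack after step 6: $ a a (top = a).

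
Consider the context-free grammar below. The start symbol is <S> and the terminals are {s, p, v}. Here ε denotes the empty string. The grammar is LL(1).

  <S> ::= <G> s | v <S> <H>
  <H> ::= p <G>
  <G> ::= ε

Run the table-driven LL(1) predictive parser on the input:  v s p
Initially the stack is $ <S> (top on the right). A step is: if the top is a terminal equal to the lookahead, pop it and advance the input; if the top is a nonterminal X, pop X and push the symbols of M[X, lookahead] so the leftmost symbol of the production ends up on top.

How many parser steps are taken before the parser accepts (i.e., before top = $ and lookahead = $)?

     Stack        Input    Action
  1  $ <S>        v s p $  expand <S> ::= v <S> <H>
  2  $ <H> <S> v  v s p $  match v
  3  $ <H> <S>    s p $    expand <S> ::= <G> s
  4  $ <H> s <G>  s p $    expand <G> ::= ε
  5  $ <H> s      s p $    match s
  6  $ <H>        p $      expand <H> ::= p <G>
  7  $ <G> p      p $      match p
  8  $ <G>        $        expand <G> ::= ε
Accept reached after 8 steps.

8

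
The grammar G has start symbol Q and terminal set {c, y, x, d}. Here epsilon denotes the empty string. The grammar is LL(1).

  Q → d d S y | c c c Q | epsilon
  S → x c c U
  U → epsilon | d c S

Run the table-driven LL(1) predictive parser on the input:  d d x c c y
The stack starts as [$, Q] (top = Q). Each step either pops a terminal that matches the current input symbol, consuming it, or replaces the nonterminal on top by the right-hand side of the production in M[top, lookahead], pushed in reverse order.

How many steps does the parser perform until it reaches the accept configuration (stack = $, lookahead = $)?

step 1: stack=$ Q  input=d d x c c y $  — expand Q → d d S y
step 2: stack=$ y S d d  input=d d x c c y $  — match d
step 3: stack=$ y S d  input=d x c c y $  — match d
step 4: stack=$ y S  input=x c c y $  — expand S → x c c U
step 5: stack=$ y U c c x  input=x c c y $  — match x
step 6: stack=$ y U c c  input=c c y $  — match c
step 7: stack=$ y U c  input=c y $  — match c
step 8: stack=$ y U  input=y $  — expand U → epsilon
step 9: stack=$ y  input=y $  — match y
Accept reached after 9 steps.

9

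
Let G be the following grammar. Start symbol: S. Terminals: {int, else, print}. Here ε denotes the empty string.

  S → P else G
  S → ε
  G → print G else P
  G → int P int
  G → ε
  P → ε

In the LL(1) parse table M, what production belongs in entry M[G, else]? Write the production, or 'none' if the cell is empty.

FIRST(G): from G→print G else P we get {print}; from G→int P int we get {int}; from G→ε we get {ε}. So FIRST(G) = {ε, int, print}.
FIRST(P): from P→ε we get {ε}. So FIRST(P) = {ε}.
FIRST(S): from S→P else G we get {else}; from S→ε we get {ε}. So FIRST(S) = {ε, else}.
FOLLOW(S) includes $ since S is the start symbol.
FOLLOW(S): S appears on no right-hand side. Thus FOLLOW(S) = {$}.
FOLLOW(G): in S→P else G, the suffix after G is empty, so FOLLOW(G) ⊇ FOLLOW(S) = {$}; in G→print G else P, G is followed by else P with FIRST {else}. Thus FOLLOW(G) = {$, else}.
For G → print G else P: FIRST(print G else P) = {print}, so it goes in M[G, t] for t ∈ {print}.
For G → int P int: FIRST(int P int) = {int}, so it goes in M[G, t] for t ∈ {int}.
For G → ε: FIRST(ε) = {ε}, so it goes in M[G, t] for t ∈ {}; since ε ∈ FIRST, also for every t ∈ FOLLOW(G) = {$, else}.

G → ε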